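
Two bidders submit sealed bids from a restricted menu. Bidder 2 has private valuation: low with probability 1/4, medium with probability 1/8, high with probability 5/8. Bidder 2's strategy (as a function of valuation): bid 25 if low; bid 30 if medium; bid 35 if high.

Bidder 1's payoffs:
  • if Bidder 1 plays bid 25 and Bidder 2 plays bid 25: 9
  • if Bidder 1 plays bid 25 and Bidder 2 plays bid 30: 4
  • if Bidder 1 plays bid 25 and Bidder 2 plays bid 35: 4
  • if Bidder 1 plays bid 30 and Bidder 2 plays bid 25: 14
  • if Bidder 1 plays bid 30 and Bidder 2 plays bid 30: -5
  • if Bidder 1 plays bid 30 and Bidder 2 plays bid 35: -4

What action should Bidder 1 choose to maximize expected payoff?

Compute Bidder 1's expected payoff for each action, taking the expectation over Bidder 2's type.
E[bid 25] = 1/4·(9) + 1/8·(4) + 5/8·(4) = 21/4
E[bid 30] = 1/4·(14) + 1/8·(-5) + 5/8·(-4) = 3/8
Best response: bid 25 (21/4 is the largest).

bid 25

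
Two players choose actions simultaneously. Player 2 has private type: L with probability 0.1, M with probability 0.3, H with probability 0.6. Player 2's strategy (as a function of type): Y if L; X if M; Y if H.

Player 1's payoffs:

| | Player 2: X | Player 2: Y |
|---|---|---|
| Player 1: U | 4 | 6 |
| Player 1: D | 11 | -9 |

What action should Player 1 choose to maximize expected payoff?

U

Compute Player 1's expected payoff for each action, taking the expectation over Player 2's type.
E[U] = 0.1·(6) + 0.3·(4) + 0.6·(6) = 5.4
E[D] = 0.1·(-9) + 0.3·(11) + 0.6·(-9) = -3
Best response: U (5.4 is the largest).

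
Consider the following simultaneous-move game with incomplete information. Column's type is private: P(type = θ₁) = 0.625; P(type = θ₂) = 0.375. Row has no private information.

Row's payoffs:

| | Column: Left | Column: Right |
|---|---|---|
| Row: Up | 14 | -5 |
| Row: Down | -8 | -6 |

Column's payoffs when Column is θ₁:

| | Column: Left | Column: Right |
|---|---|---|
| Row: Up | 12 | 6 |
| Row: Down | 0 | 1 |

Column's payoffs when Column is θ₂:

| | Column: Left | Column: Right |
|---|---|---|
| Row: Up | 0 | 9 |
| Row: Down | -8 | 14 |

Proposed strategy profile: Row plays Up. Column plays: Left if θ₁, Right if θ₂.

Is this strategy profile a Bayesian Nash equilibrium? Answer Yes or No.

A profile is a BNE iff every type of every player is best-responding given beliefs about the other side.
Row plays Up: E[Up] = 0.625·(14) + 0.375·(-5) = 6.875; E[Down] = -7.25. Best-responding. ✓
Column (type θ₁), facing Up: Left gives 12, Right gives 6. Proposed Left is best. ✓
Column (type θ₂), facing Up: Left gives 0, Right gives 9. Proposed Right is best. ✓

Yes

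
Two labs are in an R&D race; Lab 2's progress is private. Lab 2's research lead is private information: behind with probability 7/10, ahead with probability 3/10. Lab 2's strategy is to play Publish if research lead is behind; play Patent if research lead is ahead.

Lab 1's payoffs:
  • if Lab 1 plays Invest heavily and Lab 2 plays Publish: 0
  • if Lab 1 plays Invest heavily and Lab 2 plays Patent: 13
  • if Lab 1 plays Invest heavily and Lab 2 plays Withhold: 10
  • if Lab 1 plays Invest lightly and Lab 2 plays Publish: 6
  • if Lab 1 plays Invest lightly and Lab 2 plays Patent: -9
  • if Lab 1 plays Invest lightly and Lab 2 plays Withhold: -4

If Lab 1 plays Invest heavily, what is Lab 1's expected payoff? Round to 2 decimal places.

Take the expectation over Lab 2's research lead, weighting each type's action by its prior probability.
E[Invest heavily] = 7/10·0 + 3/10·13 = 0 + 39/10 = 39/10

3.90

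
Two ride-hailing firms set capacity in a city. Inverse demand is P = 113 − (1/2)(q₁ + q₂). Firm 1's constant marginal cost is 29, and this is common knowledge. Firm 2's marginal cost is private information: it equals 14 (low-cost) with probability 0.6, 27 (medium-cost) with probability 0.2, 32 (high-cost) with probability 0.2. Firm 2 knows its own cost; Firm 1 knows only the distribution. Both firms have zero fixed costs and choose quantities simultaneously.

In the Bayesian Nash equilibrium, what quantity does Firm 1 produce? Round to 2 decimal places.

50.13

Firm 2 with cost c maximizes (113 − (1/2)(q₁+q₂) − c)·q₂, giving q₂(c) = (113 − c − (1/2)q₁).
E[c₂] = 0.6·14 + 0.2·27 + 0.2·32 = 20.2
Firm 1's FOC against E[q₂] yields q₁ = (113 − 2·29 + E[c₂])/(3/2) = (113 − 58 + 20.2)/(3/2) = 50.1333.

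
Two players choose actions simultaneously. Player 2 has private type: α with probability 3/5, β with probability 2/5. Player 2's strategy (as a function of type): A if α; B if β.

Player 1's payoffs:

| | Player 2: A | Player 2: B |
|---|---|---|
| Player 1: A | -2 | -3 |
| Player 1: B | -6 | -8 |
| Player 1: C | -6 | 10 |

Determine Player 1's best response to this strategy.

C

E[A] = 3/5·(-2) + 2/5·(-3) = -12/5
E[B] = 3/5·(-6) + 2/5·(-8) = -34/5
E[C] = 3/5·(-6) + 2/5·(10) = 2/5
Best response: C (2/5 is the largest).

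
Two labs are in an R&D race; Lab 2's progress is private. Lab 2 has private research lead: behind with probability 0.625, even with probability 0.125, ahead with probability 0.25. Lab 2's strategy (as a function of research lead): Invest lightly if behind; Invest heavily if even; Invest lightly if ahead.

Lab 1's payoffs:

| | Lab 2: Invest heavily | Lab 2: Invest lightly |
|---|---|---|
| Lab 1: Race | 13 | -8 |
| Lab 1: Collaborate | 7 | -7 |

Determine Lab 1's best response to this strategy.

E[Race] = 0.625·(-8) + 0.125·(13) + 0.25·(-8) = -5.375
E[Collaborate] = 0.625·(-7) + 0.125·(7) + 0.25·(-7) = -5.25
Best response: Collaborate (-5.25 is the largest).

Collaborate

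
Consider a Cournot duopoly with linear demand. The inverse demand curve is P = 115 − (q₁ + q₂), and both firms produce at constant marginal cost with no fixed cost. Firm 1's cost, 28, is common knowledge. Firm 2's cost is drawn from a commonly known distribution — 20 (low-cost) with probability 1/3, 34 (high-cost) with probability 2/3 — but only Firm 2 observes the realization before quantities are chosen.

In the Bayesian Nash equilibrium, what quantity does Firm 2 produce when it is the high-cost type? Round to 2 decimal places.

Firm 2 with cost c maximizes (115 − (q₁+q₂) − c)·q₂, giving q₂(c) = (115 − c − q₁)/2.
E[c₂] = 1/3·20 + 2/3·34 = 29.3333
Firm 1's FOC against E[q₂] yields q₁ = (115 − 2·28 + E[c₂])/3 = (115 − 56 + 29.3333)/3 = 29.4444.
q₂(high-cost) = (115 − 34 − 29.4444)/2 = 25.7778.

25.78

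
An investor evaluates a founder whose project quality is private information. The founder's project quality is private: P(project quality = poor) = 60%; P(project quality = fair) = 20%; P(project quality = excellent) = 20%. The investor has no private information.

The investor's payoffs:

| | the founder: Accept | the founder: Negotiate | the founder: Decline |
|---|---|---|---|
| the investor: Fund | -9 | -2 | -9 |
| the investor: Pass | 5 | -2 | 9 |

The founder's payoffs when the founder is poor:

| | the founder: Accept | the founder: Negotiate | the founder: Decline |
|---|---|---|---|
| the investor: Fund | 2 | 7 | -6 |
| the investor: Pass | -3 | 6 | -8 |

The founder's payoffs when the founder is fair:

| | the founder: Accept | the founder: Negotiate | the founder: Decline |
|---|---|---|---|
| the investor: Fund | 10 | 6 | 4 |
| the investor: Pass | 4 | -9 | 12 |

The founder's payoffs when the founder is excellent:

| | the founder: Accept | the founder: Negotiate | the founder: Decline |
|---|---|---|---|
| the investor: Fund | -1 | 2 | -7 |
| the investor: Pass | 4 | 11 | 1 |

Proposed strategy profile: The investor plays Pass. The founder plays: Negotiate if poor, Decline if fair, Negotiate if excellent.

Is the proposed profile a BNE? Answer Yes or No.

Yes

The investor plays Pass: E[Pass] = 0.6·(-2) + 0.2·(9) + 0.2·(-2) = 0.2; E[Fund] = -3.4. Best-responding. ✓
The founder (project quality poor), facing Pass: Accept gives -3, Negotiate gives 6, Decline gives -8. Proposed Negotiate is best. ✓
The founder (project quality fair), facing Pass: Accept gives 4, Negotiate gives -9, Decline gives 12. Proposed Decline is best. ✓
The founder (project quality excellent), facing Pass: Accept gives 4, Negotiate gives 11, Decline gives 1. Proposed Negotiate is best. ✓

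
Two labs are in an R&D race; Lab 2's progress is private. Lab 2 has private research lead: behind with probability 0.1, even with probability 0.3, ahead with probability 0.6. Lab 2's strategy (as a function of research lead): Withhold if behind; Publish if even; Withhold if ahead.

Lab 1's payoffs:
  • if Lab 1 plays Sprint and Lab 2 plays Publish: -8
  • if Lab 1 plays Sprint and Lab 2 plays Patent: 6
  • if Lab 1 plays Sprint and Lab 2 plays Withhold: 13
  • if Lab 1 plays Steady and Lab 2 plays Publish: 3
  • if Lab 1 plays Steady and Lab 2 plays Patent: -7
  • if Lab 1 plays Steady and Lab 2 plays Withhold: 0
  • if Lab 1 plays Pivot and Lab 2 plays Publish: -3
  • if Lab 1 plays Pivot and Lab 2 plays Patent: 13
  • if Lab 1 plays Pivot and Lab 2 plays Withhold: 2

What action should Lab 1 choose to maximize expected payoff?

Sprint

E[Sprint] = 0.1·(13) + 0.3·(-8) + 0.6·(13) = 6.7
E[Steady] = 0.1·(0) + 0.3·(3) + 0.6·(0) = 0.9
E[Pivot] = 0.1·(2) + 0.3·(-3) + 0.6·(2) = 0.5
Best response: Sprint (6.7 is the largest).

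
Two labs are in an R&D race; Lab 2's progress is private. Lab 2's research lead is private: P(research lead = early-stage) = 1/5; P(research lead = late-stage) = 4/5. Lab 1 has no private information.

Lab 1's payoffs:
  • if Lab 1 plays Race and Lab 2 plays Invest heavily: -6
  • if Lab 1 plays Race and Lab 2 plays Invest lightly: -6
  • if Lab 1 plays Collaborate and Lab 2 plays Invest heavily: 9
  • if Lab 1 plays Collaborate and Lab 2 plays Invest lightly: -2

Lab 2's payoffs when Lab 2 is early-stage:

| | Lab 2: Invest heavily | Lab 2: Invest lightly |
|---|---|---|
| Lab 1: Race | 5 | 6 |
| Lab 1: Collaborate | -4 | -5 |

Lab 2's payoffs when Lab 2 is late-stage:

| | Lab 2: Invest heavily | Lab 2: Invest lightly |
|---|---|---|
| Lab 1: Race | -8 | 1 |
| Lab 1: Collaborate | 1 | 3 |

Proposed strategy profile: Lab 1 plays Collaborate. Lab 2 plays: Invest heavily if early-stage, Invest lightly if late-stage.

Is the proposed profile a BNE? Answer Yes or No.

Lab 1 plays Collaborate: E[Collaborate] = 1/5·(9) + 4/5·(-2) = 1/5; E[Race] = -6. Best-responding. ✓
Lab 2 (research lead early-stage), facing Collaborate: Invest heavily gives -4, Invest lightly gives -5. Proposed Invest heavily is best. ✓
Lab 2 (research lead late-stage), facing Collaborate: Invest heavily gives 1, Invest lightly gives 3. Proposed Invest lightly is best. ✓

Yes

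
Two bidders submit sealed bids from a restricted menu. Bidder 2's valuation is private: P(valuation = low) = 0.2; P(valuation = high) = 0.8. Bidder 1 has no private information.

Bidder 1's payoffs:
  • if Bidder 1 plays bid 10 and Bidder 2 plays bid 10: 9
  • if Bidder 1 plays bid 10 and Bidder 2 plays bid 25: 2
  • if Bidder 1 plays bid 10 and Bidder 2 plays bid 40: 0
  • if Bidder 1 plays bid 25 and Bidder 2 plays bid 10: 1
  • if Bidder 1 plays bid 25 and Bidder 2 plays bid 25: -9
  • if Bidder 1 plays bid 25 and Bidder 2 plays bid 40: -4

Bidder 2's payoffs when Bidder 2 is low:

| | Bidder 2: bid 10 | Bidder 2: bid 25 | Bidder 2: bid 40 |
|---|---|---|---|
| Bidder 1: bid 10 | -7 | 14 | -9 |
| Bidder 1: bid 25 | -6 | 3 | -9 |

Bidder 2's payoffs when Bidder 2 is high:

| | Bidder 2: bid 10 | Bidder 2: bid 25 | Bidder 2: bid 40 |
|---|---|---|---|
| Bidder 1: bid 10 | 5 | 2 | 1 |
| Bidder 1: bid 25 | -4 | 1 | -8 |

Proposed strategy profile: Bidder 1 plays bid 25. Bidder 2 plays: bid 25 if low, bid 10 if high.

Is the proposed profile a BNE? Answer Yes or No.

A profile is a BNE iff every type of every player is best-responding given beliefs about the other side.
Bidder 1 plays bid 25: E[bid 25] = 0.2·(-9) + 0.8·(1) = -1; E[bid 10] = 7.6. Not best-responding. ✗
Bidder 2 (valuation low), facing bid 25: bid 10 gives -6, bid 25 gives 3, bid 40 gives -9. Proposed bid 25 is best. ✓
Bidder 2 (valuation high), facing bid 25: bid 10 gives -4, bid 25 gives 1, bid 40 gives -8. Proposed bid 10 is not best — profitable deviation exists. ✗

No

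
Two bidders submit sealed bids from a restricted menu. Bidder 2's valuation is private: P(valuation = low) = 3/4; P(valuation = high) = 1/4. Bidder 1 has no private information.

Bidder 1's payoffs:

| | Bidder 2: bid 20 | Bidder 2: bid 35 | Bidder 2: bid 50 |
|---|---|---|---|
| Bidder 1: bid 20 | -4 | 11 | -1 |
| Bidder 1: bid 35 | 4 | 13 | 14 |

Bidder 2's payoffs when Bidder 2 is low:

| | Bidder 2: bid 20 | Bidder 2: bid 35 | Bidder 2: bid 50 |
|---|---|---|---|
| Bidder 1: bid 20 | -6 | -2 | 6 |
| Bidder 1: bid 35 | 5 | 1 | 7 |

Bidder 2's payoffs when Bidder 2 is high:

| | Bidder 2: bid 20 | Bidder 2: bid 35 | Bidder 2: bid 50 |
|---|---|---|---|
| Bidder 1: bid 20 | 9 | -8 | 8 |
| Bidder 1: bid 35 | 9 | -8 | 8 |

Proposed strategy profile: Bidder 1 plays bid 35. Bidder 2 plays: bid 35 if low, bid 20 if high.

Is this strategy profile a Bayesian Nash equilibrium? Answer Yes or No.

No

A profile is a BNE iff every type of every player is best-responding given beliefs about the other side.
Bidder 1 plays bid 35: E[bid 35] = 3/4·(13) + 1/4·(4) = 43/4; E[bid 20] = 29/4. Best-responding. ✓
Bidder 2 (valuation low), facing bid 35: bid 20 gives 5, bid 35 gives 1, bid 50 gives 7. Proposed bid 35 is not best — profitable deviation exists. ✗
Bidder 2 (valuation high), facing bid 35: bid 20 gives 9, bid 35 gives -8, bid 50 gives 8. Proposed bid 20 is best. ✓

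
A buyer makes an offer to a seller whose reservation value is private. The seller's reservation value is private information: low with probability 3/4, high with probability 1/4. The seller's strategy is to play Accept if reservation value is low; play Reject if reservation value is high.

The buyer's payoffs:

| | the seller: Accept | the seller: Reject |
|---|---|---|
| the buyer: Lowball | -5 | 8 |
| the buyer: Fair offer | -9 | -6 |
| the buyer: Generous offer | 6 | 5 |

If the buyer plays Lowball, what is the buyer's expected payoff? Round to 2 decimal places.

-1.75

Take the expectation over the seller's reservation value, weighting each type's action by its prior probability.
E[Lowball] = 3/4·(-5) + 1/4·8 = (-15/4) + 2 = -7/4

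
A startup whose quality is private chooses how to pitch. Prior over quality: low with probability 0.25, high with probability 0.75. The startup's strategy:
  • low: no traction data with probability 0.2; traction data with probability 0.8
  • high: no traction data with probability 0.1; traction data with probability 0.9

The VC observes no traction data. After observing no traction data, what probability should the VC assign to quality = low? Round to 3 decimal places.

Apply Bayes' rule using the sender's strategy as the likelihood.
P(no traction data) = 0.25·0.2 + 0.75·0.1 = 0.125
P(low | no traction data) = (0.25·0.2) / 0.125 = 0.05 / 0.125 = 0.4

0.400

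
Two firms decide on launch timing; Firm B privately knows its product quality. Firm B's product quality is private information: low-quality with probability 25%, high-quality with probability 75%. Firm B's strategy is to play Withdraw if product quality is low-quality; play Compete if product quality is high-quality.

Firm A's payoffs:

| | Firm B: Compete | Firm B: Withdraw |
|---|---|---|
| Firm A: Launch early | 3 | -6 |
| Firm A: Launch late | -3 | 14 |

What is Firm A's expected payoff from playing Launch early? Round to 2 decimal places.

0.75

E[Launch early] = 0.25·(-6) + 0.75·3 = (-1.5) + 2.25 = 0.75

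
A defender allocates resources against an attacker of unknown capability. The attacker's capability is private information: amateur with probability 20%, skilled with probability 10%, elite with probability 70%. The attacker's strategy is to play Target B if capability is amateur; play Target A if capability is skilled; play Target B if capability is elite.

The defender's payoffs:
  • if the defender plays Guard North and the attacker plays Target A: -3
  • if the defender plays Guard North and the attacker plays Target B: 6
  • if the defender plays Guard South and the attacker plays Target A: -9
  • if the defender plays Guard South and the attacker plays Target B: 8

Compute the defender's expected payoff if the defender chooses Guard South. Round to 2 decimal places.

E[Guard South] = 0.2·8 + 0.1·(-9) + 0.7·8 = 1.6 + (-0.9) + 5.6 = 6.3

6.30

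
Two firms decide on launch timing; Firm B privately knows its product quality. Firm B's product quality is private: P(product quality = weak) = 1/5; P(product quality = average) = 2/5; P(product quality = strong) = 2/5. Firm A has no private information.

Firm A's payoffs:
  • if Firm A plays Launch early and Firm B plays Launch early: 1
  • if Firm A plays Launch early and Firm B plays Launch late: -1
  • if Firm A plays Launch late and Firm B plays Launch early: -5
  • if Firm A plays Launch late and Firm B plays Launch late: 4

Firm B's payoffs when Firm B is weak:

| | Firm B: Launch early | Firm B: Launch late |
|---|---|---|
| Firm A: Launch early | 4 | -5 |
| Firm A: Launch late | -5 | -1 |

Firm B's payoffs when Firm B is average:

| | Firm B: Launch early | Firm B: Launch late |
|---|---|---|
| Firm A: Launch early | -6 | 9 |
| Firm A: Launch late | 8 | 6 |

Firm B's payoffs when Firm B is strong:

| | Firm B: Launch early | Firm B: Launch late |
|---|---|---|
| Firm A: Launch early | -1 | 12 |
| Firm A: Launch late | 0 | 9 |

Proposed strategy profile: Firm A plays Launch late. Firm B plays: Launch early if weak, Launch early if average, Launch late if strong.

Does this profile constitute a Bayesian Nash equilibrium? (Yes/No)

No

Firm A plays Launch late: E[Launch late] = 1/5·(-5) + 2/5·(-5) + 2/5·(4) = -7/5; E[Launch early] = 1/5. Not best-responding. ✗
Firm B (product quality weak), facing Launch late: Launch early gives -5, Launch late gives -1. Proposed Launch early is not best — profitable deviation exists. ✗
Firm B (product quality average), facing Launch late: Launch early gives 8, Launch late gives 6. Proposed Launch early is best. ✓
Firm B (product quality strong), facing Launch late: Launch early gives 0, Launch late gives 9. Proposed Launch late is best. ✓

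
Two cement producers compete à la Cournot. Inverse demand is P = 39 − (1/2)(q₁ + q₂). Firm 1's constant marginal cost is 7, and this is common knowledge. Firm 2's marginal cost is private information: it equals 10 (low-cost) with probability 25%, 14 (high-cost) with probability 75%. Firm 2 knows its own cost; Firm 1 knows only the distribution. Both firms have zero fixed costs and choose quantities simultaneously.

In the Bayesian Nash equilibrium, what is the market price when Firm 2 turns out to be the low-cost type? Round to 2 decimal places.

Firm 2 with cost c maximizes (39 − (1/2)(q₁+q₂) − c)·q₂, giving q₂(c) = (39 − c − (1/2)q₁).
E[c₂] = 0.25·10 + 0.75·14 = 13
Firm 1's FOC against E[q₂] yields q₁ = (39 − 2·7 + E[c₂])/(3/2) = (39 − 14 + 13)/(3/2) = 25.3333.
q₂(low-cost) = 16.3333, so P = 39 − (1/2)·(25.3333 + 16.3333) = 18.1667.

18.17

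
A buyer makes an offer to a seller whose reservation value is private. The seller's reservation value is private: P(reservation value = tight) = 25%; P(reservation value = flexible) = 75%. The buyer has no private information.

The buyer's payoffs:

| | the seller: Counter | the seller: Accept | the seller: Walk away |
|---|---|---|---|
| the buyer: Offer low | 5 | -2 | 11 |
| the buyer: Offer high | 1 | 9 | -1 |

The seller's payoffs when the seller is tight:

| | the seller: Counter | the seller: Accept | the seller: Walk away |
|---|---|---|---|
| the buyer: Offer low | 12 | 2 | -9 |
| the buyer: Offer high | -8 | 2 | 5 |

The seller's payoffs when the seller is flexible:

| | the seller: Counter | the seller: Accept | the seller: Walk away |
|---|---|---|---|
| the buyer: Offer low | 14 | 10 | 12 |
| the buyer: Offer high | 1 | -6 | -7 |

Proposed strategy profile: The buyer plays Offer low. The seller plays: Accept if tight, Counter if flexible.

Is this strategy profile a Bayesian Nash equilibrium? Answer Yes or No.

A profile is a BNE iff every type of every player is best-responding given beliefs about the other side.
The buyer plays Offer low: E[Offer low] = 0.25·(-2) + 0.75·(5) = 3.25; E[Offer high] = 3. Best-responding. ✓
The seller (reservation value tight), facing Offer low: Counter gives 12, Accept gives 2, Walk away gives -9. Proposed Accept is not best — profitable deviation exists. ✗
The seller (reservation value flexible), facing Offer low: Counter gives 14, Accept gives 10, Walk away gives 12. Proposed Counter is best. ✓

No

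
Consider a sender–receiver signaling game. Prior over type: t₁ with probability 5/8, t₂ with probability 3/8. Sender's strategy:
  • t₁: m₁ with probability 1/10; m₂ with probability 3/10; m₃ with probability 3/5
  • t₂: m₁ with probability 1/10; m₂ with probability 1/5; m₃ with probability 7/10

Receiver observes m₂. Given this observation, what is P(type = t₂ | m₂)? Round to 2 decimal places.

Apply Bayes' rule using the sender's strategy as the likelihood.
P(m₂) = (5/8)·(3/10) + (3/8)·(1/5) = 21/80
P(t₂ | m₂) = ((3/8)·(1/5)) / (21/80) = (3/40) / (21/80) = 2/7

0.29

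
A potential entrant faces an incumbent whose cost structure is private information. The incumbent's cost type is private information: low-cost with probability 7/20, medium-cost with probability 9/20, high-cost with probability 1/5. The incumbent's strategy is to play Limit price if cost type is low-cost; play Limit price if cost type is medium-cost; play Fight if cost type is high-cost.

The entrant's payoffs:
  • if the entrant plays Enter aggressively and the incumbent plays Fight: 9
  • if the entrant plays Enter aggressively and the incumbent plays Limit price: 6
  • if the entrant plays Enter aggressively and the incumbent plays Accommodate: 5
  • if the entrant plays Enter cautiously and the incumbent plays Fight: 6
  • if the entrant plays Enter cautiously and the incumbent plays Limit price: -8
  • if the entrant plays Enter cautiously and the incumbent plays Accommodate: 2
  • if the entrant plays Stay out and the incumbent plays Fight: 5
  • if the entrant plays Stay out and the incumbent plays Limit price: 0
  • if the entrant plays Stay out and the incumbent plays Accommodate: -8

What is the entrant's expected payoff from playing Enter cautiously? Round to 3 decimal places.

E[Enter cautiously] = 7/20·(-8) + 9/20·(-8) + 1/5·6 = (-14/5) + (-18/5) + 6/5 = -26/5

-5.200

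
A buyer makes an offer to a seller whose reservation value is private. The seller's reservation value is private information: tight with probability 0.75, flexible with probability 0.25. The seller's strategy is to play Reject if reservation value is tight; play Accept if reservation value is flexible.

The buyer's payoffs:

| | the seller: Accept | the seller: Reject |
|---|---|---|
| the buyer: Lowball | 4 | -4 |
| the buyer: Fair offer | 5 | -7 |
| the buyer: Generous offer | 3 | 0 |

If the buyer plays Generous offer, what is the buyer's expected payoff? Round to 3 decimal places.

E[Generous offer] = 0.75·0 + 0.25·3 = 0 + 0.75 = 0.75

0.750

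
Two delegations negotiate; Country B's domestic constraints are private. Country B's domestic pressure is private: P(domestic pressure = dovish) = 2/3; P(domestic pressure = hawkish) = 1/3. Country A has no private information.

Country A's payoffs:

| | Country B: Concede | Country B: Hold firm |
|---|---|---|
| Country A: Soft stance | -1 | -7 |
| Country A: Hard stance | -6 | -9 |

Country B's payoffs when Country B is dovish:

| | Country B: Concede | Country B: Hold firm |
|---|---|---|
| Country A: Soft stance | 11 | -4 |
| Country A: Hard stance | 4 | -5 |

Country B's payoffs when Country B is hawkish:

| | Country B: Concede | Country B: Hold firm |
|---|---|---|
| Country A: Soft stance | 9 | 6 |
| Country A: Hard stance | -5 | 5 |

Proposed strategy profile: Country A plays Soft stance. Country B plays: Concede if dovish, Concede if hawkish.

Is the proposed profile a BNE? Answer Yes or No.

Yes

Country A plays Soft stance: E[Soft stance] = 2/3·(-1) + 1/3·(-1) = -1; E[Hard stance] = -6. Best-responding. ✓
Country B (domestic pressure dovish), facing Soft stance: Concede gives 11, Hold firm gives -4. Proposed Concede is best. ✓
Country B (domestic pressure hawkish), facing Soft stance: Concede gives 9, Hold firm gives 6. Proposed Concede is best. ✓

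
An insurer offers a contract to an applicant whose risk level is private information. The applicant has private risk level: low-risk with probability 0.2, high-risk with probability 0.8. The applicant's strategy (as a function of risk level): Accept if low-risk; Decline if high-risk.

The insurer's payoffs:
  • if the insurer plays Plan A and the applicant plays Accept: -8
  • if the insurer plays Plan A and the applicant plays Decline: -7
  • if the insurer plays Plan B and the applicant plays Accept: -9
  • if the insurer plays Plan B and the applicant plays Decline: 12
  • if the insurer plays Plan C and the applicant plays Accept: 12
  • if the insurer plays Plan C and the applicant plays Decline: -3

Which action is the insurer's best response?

Plan B

E[Plan A] = 0.2·(-8) + 0.8·(-7) = -7.2
E[Plan B] = 0.2·(-9) + 0.8·(12) = 7.8
E[Plan C] = 0.2·(12) + 0.8·(-3) = 0
Best response: Plan B (7.8 is the largest).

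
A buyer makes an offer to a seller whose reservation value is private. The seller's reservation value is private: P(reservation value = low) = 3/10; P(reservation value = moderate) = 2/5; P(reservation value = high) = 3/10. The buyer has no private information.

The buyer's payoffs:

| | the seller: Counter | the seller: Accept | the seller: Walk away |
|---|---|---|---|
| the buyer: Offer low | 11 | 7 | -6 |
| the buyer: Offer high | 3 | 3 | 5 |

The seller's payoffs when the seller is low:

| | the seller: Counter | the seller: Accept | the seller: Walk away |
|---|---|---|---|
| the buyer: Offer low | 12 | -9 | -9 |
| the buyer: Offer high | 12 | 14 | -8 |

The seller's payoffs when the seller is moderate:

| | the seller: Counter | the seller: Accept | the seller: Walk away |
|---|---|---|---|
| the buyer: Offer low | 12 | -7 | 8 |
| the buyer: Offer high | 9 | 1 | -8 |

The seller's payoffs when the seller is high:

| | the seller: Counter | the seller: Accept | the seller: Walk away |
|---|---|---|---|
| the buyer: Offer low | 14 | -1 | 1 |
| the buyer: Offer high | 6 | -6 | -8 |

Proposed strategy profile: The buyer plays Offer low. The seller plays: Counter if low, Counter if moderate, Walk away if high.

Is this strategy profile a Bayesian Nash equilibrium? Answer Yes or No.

No

The buyer plays Offer low: E[Offer low] = 3/10·(11) + 2/5·(11) + 3/10·(-6) = 59/10; E[Offer high] = 18/5. Best-responding. ✓
The seller (reservation value low), facing Offer low: Counter gives 12, Accept gives -9, Walk away gives -9. Proposed Counter is best. ✓
The seller (reservation value moderate), facing Offer low: Counter gives 12, Accept gives -7, Walk away gives 8. Proposed Counter is best. ✓
The seller (reservation value high), facing Offer low: Counter gives 14, Accept gives -1, Walk away gives 1. Proposed Walk away is not best — profitable deviation exists. ✗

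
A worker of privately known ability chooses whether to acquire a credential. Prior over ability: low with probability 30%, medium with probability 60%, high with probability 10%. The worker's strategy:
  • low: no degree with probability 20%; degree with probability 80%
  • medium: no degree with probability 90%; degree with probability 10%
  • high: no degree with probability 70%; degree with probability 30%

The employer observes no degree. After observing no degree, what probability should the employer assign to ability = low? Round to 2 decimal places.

0.09

P(no degree) = 0.3·0.2 + 0.6·0.9 + 0.1·0.7 = 0.67
P(low | no degree) = (0.3·0.2) / 0.67 = 0.06 / 0.67 = 0.0895522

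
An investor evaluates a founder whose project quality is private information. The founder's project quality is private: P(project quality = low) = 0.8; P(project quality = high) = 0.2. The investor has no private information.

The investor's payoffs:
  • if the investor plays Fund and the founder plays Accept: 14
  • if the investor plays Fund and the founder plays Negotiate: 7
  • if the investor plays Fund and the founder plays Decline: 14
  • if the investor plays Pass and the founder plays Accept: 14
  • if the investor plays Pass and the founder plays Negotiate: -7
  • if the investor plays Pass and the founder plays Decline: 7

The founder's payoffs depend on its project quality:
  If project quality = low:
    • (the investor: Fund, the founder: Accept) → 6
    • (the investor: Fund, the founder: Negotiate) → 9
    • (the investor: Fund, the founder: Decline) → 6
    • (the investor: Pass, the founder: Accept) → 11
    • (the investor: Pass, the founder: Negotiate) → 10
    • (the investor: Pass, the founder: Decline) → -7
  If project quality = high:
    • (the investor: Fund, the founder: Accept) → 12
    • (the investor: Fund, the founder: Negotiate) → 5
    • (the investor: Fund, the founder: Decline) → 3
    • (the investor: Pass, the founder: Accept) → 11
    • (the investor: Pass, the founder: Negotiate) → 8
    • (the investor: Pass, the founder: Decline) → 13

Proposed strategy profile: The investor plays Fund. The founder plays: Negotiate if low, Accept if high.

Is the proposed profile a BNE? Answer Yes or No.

Yes

The investor plays Fund: E[Fund] = 0.8·(7) + 0.2·(14) = 8.4; E[Pass] = -2.8. Best-responding. ✓
The founder (project quality low), facing Fund: Accept gives 6, Negotiate gives 9, Decline gives 6. Proposed Negotiate is best. ✓
The founder (project quality high), facing Fund: Accept gives 12, Negotiate gives 5, Decline gives 3. Proposed Accept is best. ✓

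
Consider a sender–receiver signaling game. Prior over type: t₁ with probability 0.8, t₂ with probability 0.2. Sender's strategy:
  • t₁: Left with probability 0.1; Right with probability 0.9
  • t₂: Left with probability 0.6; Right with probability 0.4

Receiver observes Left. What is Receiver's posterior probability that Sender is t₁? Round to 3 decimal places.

0.400

Apply Bayes' rule using the sender's strategy as the likelihood.
P(Left) = 0.8·0.1 + 0.2·0.6 = 0.2
P(t₁ | Left) = (0.8·0.1) / 0.2 = 0.08 / 0.2 = 0.4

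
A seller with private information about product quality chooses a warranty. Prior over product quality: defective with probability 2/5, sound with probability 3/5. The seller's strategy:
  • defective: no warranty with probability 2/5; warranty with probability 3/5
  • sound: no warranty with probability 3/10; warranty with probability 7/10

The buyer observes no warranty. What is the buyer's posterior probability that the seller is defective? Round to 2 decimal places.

0.47

Apply Bayes' rule using the sender's strategy as the likelihood.
P(no warranty) = (2/5)·(2/5) + (3/5)·(3/10) = 17/50
P(defective | no warranty) = ((2/5)·(2/5)) / (17/50) = (4/25) / (17/50) = 8/17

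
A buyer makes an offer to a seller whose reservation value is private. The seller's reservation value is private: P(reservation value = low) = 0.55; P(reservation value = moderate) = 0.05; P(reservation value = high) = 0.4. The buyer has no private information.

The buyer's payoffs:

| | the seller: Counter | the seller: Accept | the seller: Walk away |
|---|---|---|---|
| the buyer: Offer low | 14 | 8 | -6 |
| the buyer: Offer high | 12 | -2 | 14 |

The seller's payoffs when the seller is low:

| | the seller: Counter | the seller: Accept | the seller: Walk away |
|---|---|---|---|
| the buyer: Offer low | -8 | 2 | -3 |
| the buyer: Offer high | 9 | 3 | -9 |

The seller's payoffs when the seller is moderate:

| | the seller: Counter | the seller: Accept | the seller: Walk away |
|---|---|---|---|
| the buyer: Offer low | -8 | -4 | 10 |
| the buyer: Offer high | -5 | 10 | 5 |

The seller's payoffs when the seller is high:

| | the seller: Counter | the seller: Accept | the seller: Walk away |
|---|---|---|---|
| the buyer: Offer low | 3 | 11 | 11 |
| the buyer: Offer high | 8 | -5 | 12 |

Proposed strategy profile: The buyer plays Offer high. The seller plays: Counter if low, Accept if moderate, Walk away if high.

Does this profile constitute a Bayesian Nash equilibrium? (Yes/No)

Yes

The buyer plays Offer high: E[Offer high] = 0.55·(12) + 0.05·(-2) + 0.4·(14) = 12.1; E[Offer low] = 5.7. Best-responding. ✓
The seller (reservation value low), facing Offer high: Counter gives 9, Accept gives 3, Walk away gives -9. Proposed Counter is best. ✓
The seller (reservation value moderate), facing Offer high: Counter gives -5, Accept gives 10, Walk away gives 5. Proposed Accept is best. ✓
The seller (reservation value high), facing Offer high: Counter gives 8, Accept gives -5, Walk away gives 12. Proposed Walk away is best. ✓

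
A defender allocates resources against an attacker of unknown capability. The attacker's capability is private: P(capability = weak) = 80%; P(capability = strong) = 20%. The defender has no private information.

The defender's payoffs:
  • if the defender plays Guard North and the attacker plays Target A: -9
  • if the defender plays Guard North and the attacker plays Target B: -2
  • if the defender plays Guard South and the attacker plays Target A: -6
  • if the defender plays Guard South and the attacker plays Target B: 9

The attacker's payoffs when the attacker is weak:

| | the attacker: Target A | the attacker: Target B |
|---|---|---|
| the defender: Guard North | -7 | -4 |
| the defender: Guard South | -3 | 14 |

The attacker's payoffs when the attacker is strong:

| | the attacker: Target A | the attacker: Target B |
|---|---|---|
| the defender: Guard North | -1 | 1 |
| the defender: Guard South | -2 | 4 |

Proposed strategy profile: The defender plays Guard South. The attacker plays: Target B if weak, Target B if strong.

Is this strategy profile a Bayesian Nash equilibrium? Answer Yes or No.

Yes

The defender plays Guard South: E[Guard South] = 0.8·(9) + 0.2·(9) = 9; E[Guard North] = -2. Best-responding. ✓
The attacker (capability weak), facing Guard South: Target A gives -3, Target B gives 14. Proposed Target B is best. ✓
The attacker (capability strong), facing Guard South: Target A gives -2, Target B gives 4. Proposed Target B is best. ✓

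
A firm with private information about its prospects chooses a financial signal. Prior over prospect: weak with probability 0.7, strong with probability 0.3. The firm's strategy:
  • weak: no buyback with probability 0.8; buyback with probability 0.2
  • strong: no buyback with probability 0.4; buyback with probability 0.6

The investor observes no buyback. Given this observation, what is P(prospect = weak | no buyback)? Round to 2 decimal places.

0.82

Apply Bayes' rule using the sender's strategy as the likelihood.
P(no buyback) = 0.7·0.8 + 0.3·0.4 = 0.68
P(weak | no buyback) = (0.7·0.8) / 0.68 = 0.56 / 0.68 = 0.823529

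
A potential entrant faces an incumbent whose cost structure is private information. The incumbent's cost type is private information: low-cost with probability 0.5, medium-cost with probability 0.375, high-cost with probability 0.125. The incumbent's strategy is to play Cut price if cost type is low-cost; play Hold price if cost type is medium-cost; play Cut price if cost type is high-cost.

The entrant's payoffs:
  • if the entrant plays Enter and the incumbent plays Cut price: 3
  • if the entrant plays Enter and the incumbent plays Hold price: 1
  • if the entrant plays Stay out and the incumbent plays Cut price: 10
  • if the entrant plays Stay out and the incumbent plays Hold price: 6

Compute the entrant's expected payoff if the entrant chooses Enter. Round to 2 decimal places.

Take the expectation over the incumbent's cost type, weighting each type's action by its prior probability.
E[Enter] = 0.5·3 + 0.375·1 + 0.125·3 = 1.5 + 0.375 + 0.375 = 2.25

2.25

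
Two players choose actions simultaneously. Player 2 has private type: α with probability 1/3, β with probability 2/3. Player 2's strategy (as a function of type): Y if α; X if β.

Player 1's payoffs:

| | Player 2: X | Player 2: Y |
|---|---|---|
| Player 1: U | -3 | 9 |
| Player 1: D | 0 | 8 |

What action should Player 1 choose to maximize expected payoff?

D

E[U] = 1/3·(9) + 2/3·(-3) = 1
E[D] = 1/3·(8) + 2/3·(0) = 8/3
Best response: D (8/3 is the largest).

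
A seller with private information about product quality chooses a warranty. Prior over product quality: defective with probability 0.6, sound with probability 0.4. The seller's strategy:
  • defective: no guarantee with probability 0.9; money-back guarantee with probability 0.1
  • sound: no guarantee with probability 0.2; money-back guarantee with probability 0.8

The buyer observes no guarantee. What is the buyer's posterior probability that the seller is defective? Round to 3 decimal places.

Apply Bayes' rule using the sender's strategy as the likelihood.
P(no guarantee) = 0.6·0.9 + 0.4·0.2 = 0.62
P(defective | no guarantee) = (0.6·0.9) / 0.62 = 0.54 / 0.62 = 0.870968

0.871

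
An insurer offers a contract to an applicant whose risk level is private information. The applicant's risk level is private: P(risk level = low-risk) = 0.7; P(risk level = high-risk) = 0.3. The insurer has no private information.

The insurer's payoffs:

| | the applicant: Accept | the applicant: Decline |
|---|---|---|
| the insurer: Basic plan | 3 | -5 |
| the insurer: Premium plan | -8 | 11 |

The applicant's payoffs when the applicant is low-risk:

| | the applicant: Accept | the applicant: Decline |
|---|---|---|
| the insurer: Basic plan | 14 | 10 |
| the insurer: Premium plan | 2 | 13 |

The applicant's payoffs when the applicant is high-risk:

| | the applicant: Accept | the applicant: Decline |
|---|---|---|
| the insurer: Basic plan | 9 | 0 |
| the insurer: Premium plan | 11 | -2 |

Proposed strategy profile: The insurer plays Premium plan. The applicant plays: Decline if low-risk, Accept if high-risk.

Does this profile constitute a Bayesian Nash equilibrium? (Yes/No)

Yes

The insurer plays Premium plan: E[Premium plan] = 0.7·(11) + 0.3·(-8) = 5.3; E[Basic plan] = -2.6. Best-responding. ✓
The applicant (risk level low-risk), facing Premium plan: Accept gives 2, Decline gives 13. Proposed Decline is best. ✓
The applicant (risk level high-risk), facing Premium plan: Accept gives 11, Decline gives -2. Proposed Accept is best. ✓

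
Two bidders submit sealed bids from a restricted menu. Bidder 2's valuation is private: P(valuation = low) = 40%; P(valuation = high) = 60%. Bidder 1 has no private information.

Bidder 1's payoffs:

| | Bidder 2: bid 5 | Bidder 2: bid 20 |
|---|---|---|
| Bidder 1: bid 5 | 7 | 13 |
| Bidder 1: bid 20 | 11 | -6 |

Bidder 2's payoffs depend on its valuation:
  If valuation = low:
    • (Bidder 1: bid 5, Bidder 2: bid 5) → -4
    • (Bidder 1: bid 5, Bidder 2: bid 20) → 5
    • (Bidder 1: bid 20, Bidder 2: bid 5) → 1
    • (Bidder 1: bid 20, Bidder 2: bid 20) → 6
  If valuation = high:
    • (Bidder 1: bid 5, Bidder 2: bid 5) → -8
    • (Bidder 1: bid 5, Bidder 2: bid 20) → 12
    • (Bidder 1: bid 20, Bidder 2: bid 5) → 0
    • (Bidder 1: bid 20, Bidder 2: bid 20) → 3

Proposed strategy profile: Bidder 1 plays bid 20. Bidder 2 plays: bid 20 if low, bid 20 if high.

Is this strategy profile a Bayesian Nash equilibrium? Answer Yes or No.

A profile is a BNE iff every type of every player is best-responding given beliefs about the other side.
Bidder 1 plays bid 20: E[bid 20] = 0.4·(-6) + 0.6·(-6) = -6; E[bid 5] = 13. Not best-responding. ✗
Bidder 2 (valuation low), facing bid 20: bid 5 gives 1, bid 20 gives 6. Proposed bid 20 is best. ✓
Bidder 2 (valuation high), facing bid 20: bid 5 gives 0, bid 20 gives 3. Proposed bid 20 is best. ✓

No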